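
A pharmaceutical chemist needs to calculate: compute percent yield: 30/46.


% yield = actual/theoretical × 100
= 30/46 × 100
= 65.22%

65.22%


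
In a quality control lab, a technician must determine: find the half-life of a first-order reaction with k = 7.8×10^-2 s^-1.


t½ = ln2/k = 0.693147/(7.8×10^-2 s^-1)
= 8.887 s

8.887 s


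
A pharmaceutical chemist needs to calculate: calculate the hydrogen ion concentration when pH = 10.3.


[H+] = 10^(-pH) = 10^(-10.3)
= 5.01×10^-11 M

5.01×10^-11 M


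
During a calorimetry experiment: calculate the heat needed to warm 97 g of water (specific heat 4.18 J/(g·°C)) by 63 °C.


q = mcΔT = 97 × 4.18 × 63
= 25543.98 J

25543.98 J


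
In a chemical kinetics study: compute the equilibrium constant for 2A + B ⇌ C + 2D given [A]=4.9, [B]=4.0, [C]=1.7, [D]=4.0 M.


Kc = [C][D]^2/([A]^2[B])
= (1.7^1 × 4.0^2)/(4.9^2 × 4.0^1)
= 27.2/96.04
= 0.2832

0.2832


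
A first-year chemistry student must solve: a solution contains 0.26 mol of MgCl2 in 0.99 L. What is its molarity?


M = n/V = 0.26/0.99 = 0.263 mol/L

0.263 M


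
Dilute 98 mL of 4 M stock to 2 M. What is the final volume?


C1V1 = C2V2
4 × 98 = 2 × V2
V2 = 392/2 = 196.0 mL

196.0 mL


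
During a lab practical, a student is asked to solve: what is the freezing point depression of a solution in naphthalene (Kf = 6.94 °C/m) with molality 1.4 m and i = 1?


ΔTf = Kf × m × i
= 6.94 × 1.4 × 1
= 9.716 °C

9.716 °C


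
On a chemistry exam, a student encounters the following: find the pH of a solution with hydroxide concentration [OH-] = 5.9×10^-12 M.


pOH = -log10([OH-]) = -log10(5.9×10^-12)
= 12 - log10(5.9) = 11.23
pH = 14 - pOH = 14 - 11.23 = 2.77

2.77


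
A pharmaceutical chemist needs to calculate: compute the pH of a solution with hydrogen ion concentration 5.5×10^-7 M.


pH = -log10([H+]) = -log10(5.5×10^-7)
= 7 - log10(5.5)
= 7 - 0.74
= 6.26

6.26


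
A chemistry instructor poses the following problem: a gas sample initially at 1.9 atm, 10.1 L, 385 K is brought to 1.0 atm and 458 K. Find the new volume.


P1V1/T1 = P2V2/T2
V2 = P1V1T2/(T1P2)
= 1.9×10.1×458/(385×1.0)
= 22.829 L

22.829 L


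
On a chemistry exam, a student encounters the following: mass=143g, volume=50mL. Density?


ρ = mass/volume
= 143/50
= 2.86 g/mL

2.86 g/mL


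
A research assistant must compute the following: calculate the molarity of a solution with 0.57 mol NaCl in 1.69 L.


M = n/V = 0.57/1.69 = 0.337 mol/L

0.337 M


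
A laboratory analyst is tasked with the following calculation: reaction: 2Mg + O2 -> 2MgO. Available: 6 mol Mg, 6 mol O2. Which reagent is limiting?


Mole ratio available / coefficient:
  Mg: 6/2 = 3.000
  O2: 6/1 = 6.000
Smaller ratio is limiting.

Mg


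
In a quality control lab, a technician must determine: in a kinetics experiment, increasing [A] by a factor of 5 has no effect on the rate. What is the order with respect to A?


rate ∝ [A]^n
rate ∝ [A]^0
Order in A: 0

0


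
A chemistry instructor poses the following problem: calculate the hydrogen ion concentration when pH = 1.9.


[H+] = 10^(-pH) = 10^(-1.9)
= 1.26×10^-2 M

1.26×10^-2 M


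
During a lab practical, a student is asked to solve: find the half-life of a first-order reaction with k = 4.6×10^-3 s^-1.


t½ = ln2/k = 0.693147/(4.6×10^-3 s^-1)
= 150.7 s

150.7 s


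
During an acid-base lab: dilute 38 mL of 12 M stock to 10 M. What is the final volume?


C1V1 = C2V2
12 × 38 = 10 × V2
V2 = 456/10 = 45.6 mL

45.6 mL


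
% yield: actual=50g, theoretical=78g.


% yield = actual/theoretical × 100
= 50/78 × 100
= 64.1%

64.1%


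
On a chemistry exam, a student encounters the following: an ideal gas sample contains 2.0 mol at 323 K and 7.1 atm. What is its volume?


PV = nRT  (R = 0.08206 L·atm/(mol·K))
V = nRT/P = 2.0×0.08206×323/7.1
= 7.466 L

7.466 L


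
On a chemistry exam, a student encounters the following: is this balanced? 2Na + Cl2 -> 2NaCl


Equation: 2Na + Cl2 -> 2NaCl
Check atoms: Cl: 2=2, Na: 2=2
Balanced

Yes, balanced


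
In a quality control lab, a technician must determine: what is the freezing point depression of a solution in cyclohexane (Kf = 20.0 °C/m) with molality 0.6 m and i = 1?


ΔTf = Kf × m × i
= 20.0 × 0.6 × 1
= 12.0 °C

12.0 °C


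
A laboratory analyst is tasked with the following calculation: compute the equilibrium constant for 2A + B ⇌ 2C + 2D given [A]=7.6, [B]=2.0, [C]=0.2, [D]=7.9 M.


Kc = [C]^2[D]^2/([A]^2[B])
= (0.2^2 × 7.9^2)/(7.6^2 × 2.0^1)
= 2.4964/115.52
= 0.02161

0.02161


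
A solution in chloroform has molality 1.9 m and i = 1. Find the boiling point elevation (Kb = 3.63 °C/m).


ΔTb = Kb × m × i
= 3.63 × 1.9 × 1
= 6.897 °C

6.897 °C


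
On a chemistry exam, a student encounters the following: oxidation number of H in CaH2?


H with a metal (hydride): -1
Oxidation number: -1

-1


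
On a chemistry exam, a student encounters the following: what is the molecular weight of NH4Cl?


M(NH4Cl) = 1×14.01 + 4×1.008 + 1×35.45
= 14.01 + 4.03 + 35.45
= 53.49 g/mol

53.49 g/mol


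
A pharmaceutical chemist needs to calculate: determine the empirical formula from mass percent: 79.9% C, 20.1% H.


Assume 100 g sample. Moles of each element:
  C: 79.9/12.01 = 6.653 mol
  H: 20.1/1.008 = 19.94 mol
Divide by smallest (6.653):
  C: 6.653/6.653 = 1.0
  H: 19.94/6.653 = 3.0
Empirical formula: CH3

CH3


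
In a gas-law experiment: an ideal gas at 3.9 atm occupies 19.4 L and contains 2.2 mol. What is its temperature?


PV = nRT  (R = 0.08206 L·atm/(mol·K))
T = PV/(nR) = 3.9×19.4/(2.2×0.08206)
= 75.66/0.180532
= 419.09 K

419.09 K


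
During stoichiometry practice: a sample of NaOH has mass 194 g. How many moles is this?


M(NaOH) = 40.0 g/mol
n = mass/M = 194/40.0 = 4.85 mol

4.85 mol


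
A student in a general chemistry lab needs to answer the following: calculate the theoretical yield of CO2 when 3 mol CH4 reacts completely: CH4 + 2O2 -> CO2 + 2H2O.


Mole ratio CO2:CH4 = 1:1
n(CO2) = 3 × 1/1 = 3.000 mol
mass = 3.000 × 44.01 = 132.03 g

132.03 g


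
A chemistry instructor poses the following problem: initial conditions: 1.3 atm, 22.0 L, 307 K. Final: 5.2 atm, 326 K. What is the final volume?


P1V1/T1 = P2V2/T2
V2 = P1V1T2/(T1P2)
= 1.3×22.0×326/(307×5.2)
= 5.84 L

5.84 L


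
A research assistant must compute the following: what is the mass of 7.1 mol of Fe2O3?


M(Fe2O3) = 159.7 g/mol
mass = n × M = 7.1 × 159.7 = 1133.87 g

1133.87 g


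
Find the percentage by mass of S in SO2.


M(SO2) = 1×32.07 + 2×16.0 = 64.07 g/mol
Mass of S = 1 × 32.07 = 32.07 g/mol
% S = 32.07/64.07 × 100 = 50.05%

50.05%


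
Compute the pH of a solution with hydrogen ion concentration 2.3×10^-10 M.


pH = -log10([H+]) = -log10(2.3×10^-10)
= 10 - log10(2.3)
= 10 - 0.36
= 9.64

9.64


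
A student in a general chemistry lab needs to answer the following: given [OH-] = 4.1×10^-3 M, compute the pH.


pOH = -log10([OH-]) = -log10(4.1×10^-3)
= 3 - log10(4.1) = 2.39
pH = 14 - pOH = 14 - 2.39 = 11.61

11.61


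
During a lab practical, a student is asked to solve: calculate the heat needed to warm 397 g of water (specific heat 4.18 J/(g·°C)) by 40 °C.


q = mcΔT = 397 × 4.18 × 40
= 66378.40 J

66378.40 J


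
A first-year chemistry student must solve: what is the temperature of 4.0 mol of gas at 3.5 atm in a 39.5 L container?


PV = nRT  (R = 0.08206 L·atm/(mol·K))
T = PV/(nR) = 3.5×39.5/(4.0×0.08206)
= 138.25/0.328240
= 421.19 K

421.19 K


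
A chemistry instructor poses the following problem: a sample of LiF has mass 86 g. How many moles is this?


M(LiF) = 25.94 g/mol
n = mass/M = 86/25.94 = 3.3153 mol

3.3153 mol


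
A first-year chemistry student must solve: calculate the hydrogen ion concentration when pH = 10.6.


[H+] = 10^(-pH) = 10^(-10.6)
= 2.51×10^-11 M

2.51×10^-11 M


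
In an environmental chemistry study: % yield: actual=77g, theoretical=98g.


% yield = actual/theoretical × 100
= 77/98 × 100
= 78.57%

78.57%


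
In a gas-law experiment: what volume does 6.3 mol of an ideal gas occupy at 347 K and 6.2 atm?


PV = nRT  (R = 0.08206 L·atm/(mol·K))
V = nRT/P = 6.3×0.08206×347/6.2
= 28.934 L

28.934 L


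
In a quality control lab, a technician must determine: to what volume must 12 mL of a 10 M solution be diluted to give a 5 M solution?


C1V1 = C2V2
10 × 12 = 5 × V2
V2 = 120/5 = 24.0 mL

24.0 mL


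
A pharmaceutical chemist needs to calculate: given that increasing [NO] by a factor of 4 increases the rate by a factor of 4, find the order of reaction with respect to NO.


rate ∝ [NO]^n
4^n = 4 → n = 1
Order in NO: 1

1


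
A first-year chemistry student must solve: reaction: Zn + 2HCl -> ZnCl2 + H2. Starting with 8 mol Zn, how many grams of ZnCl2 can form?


Mole ratio ZnCl2:Zn = 1:1
n(ZnCl2) = 8 × 1/1 = 8.000 mol
mass = 8.000 × 136.28 = 1090.24 g

1090.24 g


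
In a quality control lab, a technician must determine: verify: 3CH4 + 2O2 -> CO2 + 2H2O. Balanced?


Equation: 3CH4 + 2O2 -> CO2 + 2H2O
Check atoms: C: 3≠1, H: 12≠4, O: 4=4
Not balanced

No, not balanced


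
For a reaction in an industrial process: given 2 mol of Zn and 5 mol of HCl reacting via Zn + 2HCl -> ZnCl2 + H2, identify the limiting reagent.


Mole ratio available / coefficient:
  Zn: 2/1 = 2.000
  HCl: 5/2 = 2.500
Smaller ratio is limiting.

Zn


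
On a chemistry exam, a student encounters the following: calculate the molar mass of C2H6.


M(C2H6) = 2×12.01 + 6×1.008
= 24.02 + 6.05
= 30.07 g/mol

30.07 g/mol


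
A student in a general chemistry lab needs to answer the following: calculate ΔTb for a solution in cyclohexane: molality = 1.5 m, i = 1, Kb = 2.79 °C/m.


ΔTb = Kb × m × i
= 2.79 × 1.5 × 1
= 4.185 °C

4.185 °C


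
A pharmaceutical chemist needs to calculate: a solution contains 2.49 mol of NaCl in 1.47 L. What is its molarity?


M = n/V = 2.49/1.47 = 1.694 mol/L

1.694 M


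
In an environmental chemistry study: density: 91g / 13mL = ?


ρ = mass/volume
= 91/13
= 7.0 g/mL

7.0 g/mL


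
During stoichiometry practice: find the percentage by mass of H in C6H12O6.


M(C6H12O6) = 6×12.01 + 12×1.008 + 6×16.0 = 180.156 g/mol
Mass of H = 12 × 1.008 = 12.096 g/mol
% H = 12.096/180.156 × 100 = 6.71%

6.71%


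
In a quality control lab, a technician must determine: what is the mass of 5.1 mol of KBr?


M(KBr) = 119.0 g/mol
mass = n × M = 5.1 × 119.0 = 606.90 g

606.90 g


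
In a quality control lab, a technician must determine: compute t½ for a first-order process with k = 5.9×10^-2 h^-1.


t½ = ln2/k = 0.693147/(5.9×10^-2 h^-1)
= 11.75 h

11.75 h


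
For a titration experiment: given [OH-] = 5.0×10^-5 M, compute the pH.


pOH = -log10([OH-]) = -log10(5.0×10^-5)
= 5 - log10(5.0) = 4.3
pH = 14 - pOH = 14 - 4.3 = 9.7

9.7


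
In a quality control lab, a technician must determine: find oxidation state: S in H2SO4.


2(+1) + x + 4(-2) = 0, so x = +6
Oxidation number: +6

+6


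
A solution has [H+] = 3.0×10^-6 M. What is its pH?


pH = -log10([H+]) = -log10(3.0×10^-6)
= 6 - log10(3.0)
= 6 - 0.48
= 5.52

5.52


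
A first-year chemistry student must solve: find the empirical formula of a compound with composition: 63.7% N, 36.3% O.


Assume 100 g sample. Moles of each element:
  N: 63.7/14.01 = 4.547 mol
  O: 36.3/16.0 = 2.269 mol
Divide by smallest (2.269):
  N: 4.547/2.269 = 2.0
  O: 2.269/2.269 = 1.0
Empirical formula: N2O

N2O


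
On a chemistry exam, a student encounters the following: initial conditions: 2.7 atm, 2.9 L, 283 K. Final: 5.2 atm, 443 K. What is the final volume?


P1V1/T1 = P2V2/T2
V2 = P1V1T2/(T1P2)
= 2.7×2.9×443/(283×5.2)
= 2.357 L

2.357 L


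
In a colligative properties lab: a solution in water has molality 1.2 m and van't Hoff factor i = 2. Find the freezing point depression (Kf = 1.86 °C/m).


ΔTf = Kf × m × i
= 1.86 × 1.2 × 2
= 4.464 °C

4.464 °C


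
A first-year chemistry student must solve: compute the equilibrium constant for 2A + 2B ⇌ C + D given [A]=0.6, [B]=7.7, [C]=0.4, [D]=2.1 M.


Kc = [C][D]/([A]^2[B]^2)
= (0.4^1 × 2.1^1)/(0.6^2 × 7.7^2)
= 0.84/21.3444
= 0.03935

0.03935


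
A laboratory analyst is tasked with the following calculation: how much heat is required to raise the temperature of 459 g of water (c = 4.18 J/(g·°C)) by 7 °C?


q = mcΔT = 459 × 4.18 × 7
= 13430.34 J

13430.34 J


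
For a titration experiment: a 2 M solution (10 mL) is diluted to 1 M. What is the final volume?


C1V1 = C2V2
2 × 10 = 1 × V2
V2 = 20/1 = 20.0 mL

20.0 mL


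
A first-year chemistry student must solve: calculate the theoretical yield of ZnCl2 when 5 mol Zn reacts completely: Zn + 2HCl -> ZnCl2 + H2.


Mole ratio ZnCl2:Zn = 1:1
n(ZnCl2) = 5 × 1/1 = 5.000 mol
mass = 5.000 × 136.28 = 681.4 g

681.4 g


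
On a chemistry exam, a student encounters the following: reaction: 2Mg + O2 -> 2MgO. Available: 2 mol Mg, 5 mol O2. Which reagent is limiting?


Mole ratio available / coefficient:
  Mg: 2/2 = 1.000
  O2: 5/1 = 5.000
Smaller ratio is limiting.

Mg


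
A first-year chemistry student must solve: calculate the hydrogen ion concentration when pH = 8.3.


[H+] = 10^(-pH) = 10^(-8.3)
= 5.01×10^-9 M

5.01×10^-9 M


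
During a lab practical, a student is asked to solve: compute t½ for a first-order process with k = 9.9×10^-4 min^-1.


t½ = ln2/k = 0.693147/(9.9×10^-4 min^-1)
= 700.1 min

700.1 min


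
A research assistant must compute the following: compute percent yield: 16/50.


% yield = actual/theoretical × 100
= 16/50 × 100
= 32.0%

32.0%


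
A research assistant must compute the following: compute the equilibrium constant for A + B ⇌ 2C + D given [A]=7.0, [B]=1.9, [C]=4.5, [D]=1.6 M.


Kc = [C]^2[D]/([A][B])
= (4.5^2 × 1.6^1)/(7.0^1 × 1.9^1)
= 32.4/13.3
= 2.436

2.436


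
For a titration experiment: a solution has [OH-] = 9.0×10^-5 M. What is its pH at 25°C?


pOH = -log10([OH-]) = -log10(9.0×10^-5)
= 5 - log10(9.0) = 4.05
pH = 14 - pOH = 14 - 4.05 = 9.95

9.95


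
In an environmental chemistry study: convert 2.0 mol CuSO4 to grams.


M(CuSO4) = 159.62 g/mol
mass = n × M = 2.0 × 159.62 = 319.24 g

319.24 g


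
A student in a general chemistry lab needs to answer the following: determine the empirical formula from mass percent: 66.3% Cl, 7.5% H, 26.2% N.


Assume 100 g sample. Moles of each element:
  Cl: 66.3/35.45 = 1.87 mol
  H: 7.5/1.008 = 7.44 mol
  N: 26.2/14.01 = 1.87 mol
Divide by smallest (1.87):
  Cl: 1.87/1.87 = 1.0
  H: 7.44/1.87 = 3.98
  N: 1.87/1.87 = 1.0
Empirical formula: NH4Cl

NH4Cl


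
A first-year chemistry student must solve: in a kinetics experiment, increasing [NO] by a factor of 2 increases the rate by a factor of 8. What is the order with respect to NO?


rate ∝ [NO]^n
2^n = 8 → n = 3
Order in NO: 3

3


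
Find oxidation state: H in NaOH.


H is +1 with nonmetals
Oxidation number: +1

+1


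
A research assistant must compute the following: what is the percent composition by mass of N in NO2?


M(NO2) = 1×14.01 + 2×16.0 = 46.01 g/mol
Mass of N = 1 × 14.01 = 14.01 g/mol
% N = 14.01/46.01 × 100 = 30.45%

30.45%


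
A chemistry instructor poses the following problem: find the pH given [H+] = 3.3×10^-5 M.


pH = -log10([H+]) = -log10(3.3×10^-5)
= 5 - log10(3.3)
= 5 - 0.52
= 4.48

4.48


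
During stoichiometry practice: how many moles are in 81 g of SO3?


M(SO3) = 80.07 g/mol
n = mass/M = 81/80.07 = 1.0116 mol

1.0116 mol


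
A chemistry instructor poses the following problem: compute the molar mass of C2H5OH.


M(C2H5OH) = 2×12.01 + 6×1.008 + 1×16.0
= 24.02 + 6.05 + 16.0
= 46.07 g/mol

46.07 g/mol


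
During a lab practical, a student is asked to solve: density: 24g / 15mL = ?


ρ = mass/volume
= 24/15
= 1.6 g/mL

1.6 g/mL


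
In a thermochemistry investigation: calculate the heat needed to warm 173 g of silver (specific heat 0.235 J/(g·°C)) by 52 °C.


q = mcΔT = 173 × 0.235 × 52
= 2114.06 J

2114.06 J


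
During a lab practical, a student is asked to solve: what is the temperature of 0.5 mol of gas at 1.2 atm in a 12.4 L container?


PV = nRT  (R = 0.08206 L·atm/(mol·K))
T = PV/(nR) = 1.2×12.4/(0.5×0.08206)
= 14.88/0.041030
= 362.66 K

362.66 K


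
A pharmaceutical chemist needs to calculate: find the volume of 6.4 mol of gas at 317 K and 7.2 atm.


PV = nRT  (R = 0.08206 L·atm/(mol·K))
V = nRT/P = 6.4×0.08206×317/7.2
= 23.123 L

23.123 L


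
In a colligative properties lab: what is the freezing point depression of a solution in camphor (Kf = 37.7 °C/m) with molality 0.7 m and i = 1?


ΔTf = Kf × m × i
= 37.7 × 0.7 × 1
= 26.39 °C

26.39 °C


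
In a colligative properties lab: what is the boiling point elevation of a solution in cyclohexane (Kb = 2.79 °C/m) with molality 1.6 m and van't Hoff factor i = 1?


ΔTb = Kb × m × i
= 2.79 × 1.6 × 1
= 4.464 °C

4.464 °C


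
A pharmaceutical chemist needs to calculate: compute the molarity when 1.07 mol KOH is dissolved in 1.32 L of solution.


M = n/V = 1.07/1.32 = 0.811 mol/L

0.811 M


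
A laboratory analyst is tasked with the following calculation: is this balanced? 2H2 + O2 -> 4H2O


Equation: 2H2 + O2 -> 4H2O
Check atoms: H: 4≠8, O: 2≠4
Not balanced

No, not balanced


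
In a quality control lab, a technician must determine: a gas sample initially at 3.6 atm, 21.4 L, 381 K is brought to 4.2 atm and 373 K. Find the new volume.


P1V1/T1 = P2V2/T2
V2 = P1V1T2/(T1P2)
= 3.6×21.4×373/(381×4.2)
= 17.958 L

17.958 L


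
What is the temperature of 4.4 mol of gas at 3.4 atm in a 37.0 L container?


PV = nRT  (R = 0.08206 L·atm/(mol·K))
T = PV/(nR) = 3.4×37.0/(4.4×0.08206)
= 125.80/0.361064
= 348.41 K

348.41 K


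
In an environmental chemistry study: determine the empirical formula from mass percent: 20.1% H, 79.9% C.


Assume 100 g sample. Moles of each element:
  H: 20.1/1.008 = 19.94 mol
  C: 79.9/12.01 = 6.653 mol
Divide by smallest (6.653):
  H: 19.94/6.653 = 3.0
  C: 6.653/6.653 = 1.0
Empirical formula: CH3

CH3


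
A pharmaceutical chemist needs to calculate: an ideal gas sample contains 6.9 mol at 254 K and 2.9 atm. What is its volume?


PV = nRT  (R = 0.08206 L·atm/(mol·K))
V = nRT/P = 6.9×0.08206×254/2.9
= 49.593 L

49.593 L


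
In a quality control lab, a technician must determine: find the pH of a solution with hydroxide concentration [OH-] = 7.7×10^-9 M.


pOH = -log10([OH-]) = -log10(7.7×10^-9)
= 9 - log10(7.7) = 8.11
pH = 14 - pOH = 14 - 8.11 = 5.89

5.89


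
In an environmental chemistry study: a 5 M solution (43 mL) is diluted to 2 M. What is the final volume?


C1V1 = C2V2
5 × 43 = 2 × V2
V2 = 215/2 = 107.5 mL

107.5 mL


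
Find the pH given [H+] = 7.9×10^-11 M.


pH = -log10([H+]) = -log10(7.9×10^-11)
= 11 - log10(7.9)
= 11 - 0.9
= 10.1

10.1


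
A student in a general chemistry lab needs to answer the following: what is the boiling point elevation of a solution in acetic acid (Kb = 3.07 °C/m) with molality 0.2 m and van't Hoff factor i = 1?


ΔTb = Kb × m × i
= 3.07 × 0.2 × 1
= 0.614 °C

0.614 °C


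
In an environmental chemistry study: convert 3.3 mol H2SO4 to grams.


M(H2SO4) = 98.09 g/mol
mass = n × M = 3.3 × 98.09 = 323.70 g

323.70 g


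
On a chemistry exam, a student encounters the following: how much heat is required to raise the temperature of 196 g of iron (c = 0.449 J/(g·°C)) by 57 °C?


q = mcΔT = 196 × 0.449 × 57
= 5016.23 J

5016.23 J


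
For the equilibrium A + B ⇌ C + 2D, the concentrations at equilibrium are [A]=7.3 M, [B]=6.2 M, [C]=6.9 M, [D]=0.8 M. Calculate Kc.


Kc = [C][D]^2/([A][B])
= (6.9^1 × 0.8^2)/(7.3^1 × 6.2^1)
= 4.416/45.26
= 0.09757

0.09757


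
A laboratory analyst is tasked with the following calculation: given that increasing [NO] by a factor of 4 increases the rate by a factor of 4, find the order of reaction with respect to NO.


rate ∝ [NO]^n
4^n = 4 → n = 1
Order in NO: 1

1


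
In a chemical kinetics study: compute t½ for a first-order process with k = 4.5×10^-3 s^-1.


t½ = ln2/k = 0.693147/(4.5×10^-3 s^-1)
= 154.0 s

154.0 s


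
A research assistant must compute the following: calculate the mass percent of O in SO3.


M(SO3) = 1×32.07 + 3×16.0 = 80.07 g/mol
Mass of O = 3 × 16.0 = 48.00 g/mol
% O = 48.00/80.07 × 100 = 59.95%

59.95%


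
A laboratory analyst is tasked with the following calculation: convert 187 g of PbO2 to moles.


M(PbO2) = 239.2 g/mol
n = mass/M = 187/239.2 = 0.7818 mol

0.7818 mol


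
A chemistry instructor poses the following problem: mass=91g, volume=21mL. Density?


ρ = mass/volume
= 91/21
= 4.333 g/mL

4.333 g/mL


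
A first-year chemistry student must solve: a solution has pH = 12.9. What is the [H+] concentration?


[H+] = 10^(-pH) = 10^(-12.9)
= 1.26×10^-13 M

1.26×10^-13 M


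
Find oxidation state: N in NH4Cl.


x + 4(+1) + (-1) = 0, so x = -3
Oxidation number: -3

-3


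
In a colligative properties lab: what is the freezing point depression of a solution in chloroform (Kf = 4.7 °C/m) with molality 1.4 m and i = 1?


ΔTf = Kf × m × i
= 4.7 × 1.4 × 1
= 6.58 °C

6.58 °C


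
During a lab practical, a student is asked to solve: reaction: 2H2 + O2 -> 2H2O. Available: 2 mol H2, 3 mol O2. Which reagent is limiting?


Mole ratio available / coefficient:
  H2: 2/2 = 1.000
  O2: 3/1 = 3.000
Smaller ratio is limiting.

H2


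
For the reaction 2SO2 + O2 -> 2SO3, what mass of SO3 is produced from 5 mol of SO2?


Mole ratio SO3:SO2 = 2:2
n(SO3) = 5 × 2/2 = 5.000 mol
mass = 5.000 × 80.07 = 400.35 g

400.35 g


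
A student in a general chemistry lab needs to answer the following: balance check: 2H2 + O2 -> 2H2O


Equation: 2H2 + O2 -> 2H2O
Check atoms: H: 4=4, O: 2=2
Balanced

Yes, balanced


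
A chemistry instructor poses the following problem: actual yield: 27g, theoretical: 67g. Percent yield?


% yield = actual/theoretical × 100
= 27/67 × 100
= 40.3%

40.3%


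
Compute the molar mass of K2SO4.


M(K2SO4) = 2×39.1 + 1×32.07 + 4×16.0
= 78.2 + 32.07 + 64.0
= 174.27 g/mol

174.27 g/mol


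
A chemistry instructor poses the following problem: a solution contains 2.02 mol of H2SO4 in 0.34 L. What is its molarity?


M = n/V = 2.02/0.34 = 5.941 mol/L

5.941 M


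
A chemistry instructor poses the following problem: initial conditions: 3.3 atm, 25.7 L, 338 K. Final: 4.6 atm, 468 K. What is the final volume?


P1V1/T1 = P2V2/T2
V2 = P1V1T2/(T1P2)
= 3.3×25.7×468/(338×4.6)
= 25.528 L

25.528 L


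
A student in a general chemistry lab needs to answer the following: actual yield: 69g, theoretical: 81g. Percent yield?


% yield = actual/theoretical × 100
= 69/81 × 100
= 85.19%

85.19%


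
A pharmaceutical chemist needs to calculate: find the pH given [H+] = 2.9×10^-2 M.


pH = -log10([H+]) = -log10(2.9×10^-2)
= 2 - log10(2.9)
= 2 - 0.46
= 1.54

1.54


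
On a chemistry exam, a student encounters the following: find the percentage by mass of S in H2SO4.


M(H2SO4) = 2×1.008 + 1×32.07 + 4×16.0 = 98.086 g/mol
Mass of S = 1 × 32.07 = 32.07 g/mol
% S = 32.07/98.086 × 100 = 32.70%

32.70%


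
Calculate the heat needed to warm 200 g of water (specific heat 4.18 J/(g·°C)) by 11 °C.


q = mcΔT = 200 × 4.18 × 11
= 9196.00 J

9196.00 J


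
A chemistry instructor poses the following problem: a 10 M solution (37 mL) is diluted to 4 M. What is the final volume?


C1V1 = C2V2
10 × 37 = 4 × V2
V2 = 370/4 = 92.5 mL

92.5 mL


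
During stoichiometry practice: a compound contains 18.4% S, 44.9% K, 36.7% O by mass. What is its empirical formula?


Assume 100 g sample. Moles of each element:
  S: 18.4/32.07 = 0.574 mol
  K: 44.9/39.1 = 1.148 mol
  O: 36.7/16.0 = 2.294 mol
Divide by smallest (0.574):
  S: 0.574/0.574 = 1.0
  K: 1.148/0.574 = 2.0
  O: 2.294/0.574 = 4.0
Empirical formula: K2SO4

K2SO4


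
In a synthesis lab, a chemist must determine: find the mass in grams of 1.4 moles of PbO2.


M(PbO2) = 239.2 g/mol
mass = n × M = 1.4 × 239.2 = 334.88 g

334.88 g


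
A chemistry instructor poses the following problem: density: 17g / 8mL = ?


ρ = mass/volume
= 17/8
= 2.125 g/mL

2.125 g/mL


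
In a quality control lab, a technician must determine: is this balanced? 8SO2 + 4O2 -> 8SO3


Equation: 8SO2 + 4O2 -> 8SO3
Check atoms: O: 24=24, S: 8=8
Balanced

Yes, balanced


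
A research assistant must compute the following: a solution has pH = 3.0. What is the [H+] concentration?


[H+] = 10^(-pH) = 10^(-3.0)
= 1.0×10^-3 M

1.0×10^-3 M


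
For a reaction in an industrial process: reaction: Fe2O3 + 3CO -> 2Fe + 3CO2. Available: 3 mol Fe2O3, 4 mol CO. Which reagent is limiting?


Mole ratio available / coefficient:
  Fe2O3: 3/1 = 3.000
  CO: 4/3 = 1.333
Smaller ratio is limiting.

CO


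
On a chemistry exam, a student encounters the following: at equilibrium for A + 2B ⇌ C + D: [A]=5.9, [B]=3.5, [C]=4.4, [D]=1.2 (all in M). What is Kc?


Kc = [C][D]/([A][B]^2)
= (4.4^1 × 1.2^1)/(5.9^1 × 3.5^2)
= 5.28/72.275
= 0.07305

0.07305


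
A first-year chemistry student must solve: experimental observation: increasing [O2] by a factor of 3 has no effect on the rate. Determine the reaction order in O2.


rate ∝ [O2]^n
rate ∝ [O2]^0
Order in O2: 0

0


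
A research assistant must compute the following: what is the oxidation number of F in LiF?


F is always -1
Oxidation number: -1

-1


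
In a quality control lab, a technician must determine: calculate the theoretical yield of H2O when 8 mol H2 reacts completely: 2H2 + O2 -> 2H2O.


Mole ratio H2O:H2 = 2:2
n(H2O) = 8 × 2/2 = 8.000 mol
mass = 8.000 × 18.02 = 144.16 g

144.16 g


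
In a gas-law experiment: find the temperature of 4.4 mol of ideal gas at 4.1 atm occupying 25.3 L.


PV = nRT  (R = 0.08206 L·atm/(mol·K))
T = PV/(nR) = 4.1×25.3/(4.4×0.08206)
= 103.73/0.361064
= 287.29 K

287.29 K


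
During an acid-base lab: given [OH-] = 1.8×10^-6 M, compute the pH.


pOH = -log10([OH-]) = -log10(1.8×10^-6)
= 6 - log10(1.8) = 5.74
pH = 14 - pOH = 14 - 5.74 = 8.26

8.26


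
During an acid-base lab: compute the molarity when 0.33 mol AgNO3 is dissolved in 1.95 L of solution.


M = n/V = 0.33/1.95 = 0.169 mol/L

0.169 M


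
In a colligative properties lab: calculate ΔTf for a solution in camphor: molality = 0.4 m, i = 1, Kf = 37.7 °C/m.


ΔTf = Kf × m × i
= 37.7 × 0.4 × 1
= 15.08 °C

15.08 °C


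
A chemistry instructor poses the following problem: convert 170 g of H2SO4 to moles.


M(H2SO4) = 98.09 g/mol
n = mass/M = 170/98.09 = 1.7331 mol

1.7331 mol


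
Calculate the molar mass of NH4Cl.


M(NH4Cl) = 1×14.01 + 4×1.008 + 1×35.45
= 14.01 + 4.03 + 35.45
= 53.49 g/mol

53.49 g/mol


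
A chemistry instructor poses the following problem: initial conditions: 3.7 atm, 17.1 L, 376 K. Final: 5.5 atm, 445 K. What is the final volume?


P1V1/T1 = P2V2/T2
V2 = P1V1T2/(T1P2)
= 3.7×17.1×445/(376×5.5)
= 13.615 L

13.615 L


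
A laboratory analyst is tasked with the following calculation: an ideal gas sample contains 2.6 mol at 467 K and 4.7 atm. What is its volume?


PV = nRT  (R = 0.08206 L·atm/(mol·K))
V = nRT/P = 2.6×0.08206×467/4.7
= 21.199 L

21.199 L


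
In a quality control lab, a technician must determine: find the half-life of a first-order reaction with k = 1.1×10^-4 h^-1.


t½ = ln2/k = 0.693147/(1.1×10^-4 h^-1)
= 6301 h

6301 h


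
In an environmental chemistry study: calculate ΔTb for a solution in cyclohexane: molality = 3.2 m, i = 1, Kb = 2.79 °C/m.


ΔTb = Kb × m × i
= 2.79 × 3.2 × 1
= 8.928 °C

8.928 °C


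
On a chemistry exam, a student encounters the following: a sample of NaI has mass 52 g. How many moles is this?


M(NaI) = 149.89 g/mol
n = mass/M = 52/149.89 = 0.3469 mol

0.3469 mol


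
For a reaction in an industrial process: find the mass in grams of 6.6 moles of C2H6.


M(C2H6) = 30.07 g/mol
mass = n × M = 6.6 × 30.07 = 198.46 g

198.46 g


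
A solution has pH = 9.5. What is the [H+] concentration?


[H+] = 10^(-pH) = 10^(-9.5)
= 3.16×10^-10 M

3.16×10^-10 M


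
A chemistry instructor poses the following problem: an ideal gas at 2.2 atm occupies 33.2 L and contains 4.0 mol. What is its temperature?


PV = nRT  (R = 0.08206 L·atm/(mol·K))
T = PV/(nR) = 2.2×33.2/(4.0×0.08206)
= 73.04/0.328240
= 222.52 K

222.52 K


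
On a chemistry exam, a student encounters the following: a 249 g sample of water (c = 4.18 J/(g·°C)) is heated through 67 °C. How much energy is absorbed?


q = mcΔT = 249 × 4.18 × 67
= 69734.94 J

69734.94 J


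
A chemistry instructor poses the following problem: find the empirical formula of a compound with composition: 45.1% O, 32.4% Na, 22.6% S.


Assume 100 g sample. Moles of each element:
  O: 45.1/16.0 = 2.819 mol
  Na: 32.4/22.99 = 1.409 mol
  S: 22.6/32.07 = 0.705 mol
Divide by smallest (0.705):
  O: 2.819/0.705 = 4.0
  Na: 1.409/0.705 = 2.0
  S: 0.705/0.705 = 1.0
Empirical formula: Na2SO4

Na2SO4


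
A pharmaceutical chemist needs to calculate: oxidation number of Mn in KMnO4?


(+1) + x + 4(-2) = 0, so x = +7
Oxidation number: +7

+7


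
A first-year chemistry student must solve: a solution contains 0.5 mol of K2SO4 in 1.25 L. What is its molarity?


M = n/V = 0.5/1.25 = 0.400 mol/L

0.400 M


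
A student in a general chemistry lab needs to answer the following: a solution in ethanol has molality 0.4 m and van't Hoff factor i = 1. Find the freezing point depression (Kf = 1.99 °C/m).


ΔTf = Kf × m × i
= 1.99 × 0.4 × 1
= 0.796 °C

0.796 °C


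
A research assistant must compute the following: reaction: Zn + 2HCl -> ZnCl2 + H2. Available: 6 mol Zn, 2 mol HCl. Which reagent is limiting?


Mole ratio available / coefficient:
  Zn: 6/1 = 6.000
  HCl: 2/2 = 1.000
Smaller ratio is limiting.

HCl


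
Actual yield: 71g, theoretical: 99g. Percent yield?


% yield = actual/theoretical × 100
= 71/99 × 100
= 71.72%

71.72%


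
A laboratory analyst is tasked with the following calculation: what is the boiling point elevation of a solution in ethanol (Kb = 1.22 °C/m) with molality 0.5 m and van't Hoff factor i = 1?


ΔTb = Kb × m × i
= 1.22 × 0.5 × 1
= 0.61 °C

0.61 °C


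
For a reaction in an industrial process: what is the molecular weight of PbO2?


M(PbO2) = 1×207.2 + 2×16.0
= 207.2 + 32.0
= 239.2 g/mol

239.2 g/mol


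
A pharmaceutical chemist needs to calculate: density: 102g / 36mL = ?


ρ = mass/volume
= 102/36
= 2.833 g/mL

2.833 g/mL


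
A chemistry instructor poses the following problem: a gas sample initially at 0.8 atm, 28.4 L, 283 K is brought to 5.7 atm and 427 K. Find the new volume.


P1V1/T1 = P2V2/T2
V2 = P1V1T2/(T1P2)
= 0.8×28.4×427/(283×5.7)
= 6.014 L

6.014 L


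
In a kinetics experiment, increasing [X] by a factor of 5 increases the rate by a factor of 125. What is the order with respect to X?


rate ∝ [X]^n
5^n = 125 → n = 3
Order in X: 3

3


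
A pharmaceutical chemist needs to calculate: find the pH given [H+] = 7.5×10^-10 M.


pH = -log10([H+]) = -log10(7.5×10^-10)
= 10 - log10(7.5)
= 10 - 0.88
= 9.12

9.12


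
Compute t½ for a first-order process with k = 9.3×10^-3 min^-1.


t½ = ln2/k = 0.693147/(9.3×10^-3 min^-1)
= 74.53 min

74.53 min


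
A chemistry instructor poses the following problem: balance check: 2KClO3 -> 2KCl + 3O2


Equation: 2KClO3 -> 2KCl + 3O2
Check atoms: Cl: 2=2, K: 2=2, O: 6=6
Balanced

Yes, balanced


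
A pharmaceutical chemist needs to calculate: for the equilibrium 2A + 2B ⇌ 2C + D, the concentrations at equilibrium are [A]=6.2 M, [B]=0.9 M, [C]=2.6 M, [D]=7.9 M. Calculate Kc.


Kc = [C]^2[D]/([A]^2[B]^2)
= (2.6^2 × 7.9^1)/(6.2^2 × 0.9^2)
= 53.404/31.1364
= 1.715

1.715


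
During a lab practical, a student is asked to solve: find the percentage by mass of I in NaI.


M(NaI) = 1×22.99 + 1×126.9 = 149.89 g/mol
Mass of I = 1 × 126.9 = 126.90 g/mol
% I = 126.90/149.89 × 100 = 84.66%

84.66%


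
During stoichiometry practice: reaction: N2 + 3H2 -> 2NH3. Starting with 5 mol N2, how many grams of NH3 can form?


Mole ratio NH3:N2 = 2:1
n(NH3) = 5 × 2/1 = 10.000 mol
mass = 10.000 × 17.03 = 170.3 g

170.3 g


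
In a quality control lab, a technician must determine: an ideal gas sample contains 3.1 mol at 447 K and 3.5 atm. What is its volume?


PV = nRT  (R = 0.08206 L·atm/(mol·K))
V = nRT/P = 3.1×0.08206×447/3.5
= 32.489 L

32.489 L


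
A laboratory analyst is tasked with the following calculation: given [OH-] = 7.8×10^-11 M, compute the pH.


pOH = -log10([OH-]) = -log10(7.8×10^-11)
= 11 - log10(7.8) = 10.11
pH = 14 - pOH = 14 - 10.11 = 3.89

3.89


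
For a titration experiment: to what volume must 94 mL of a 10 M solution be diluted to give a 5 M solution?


C1V1 = C2V2
10 × 94 = 5 × V2
V2 = 940/5 = 188.0 mL

188.0 mL


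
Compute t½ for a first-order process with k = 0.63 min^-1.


t½ = ln2/k = 0.693147/(0.63 min^-1)
= 1.100 min

1.100 min


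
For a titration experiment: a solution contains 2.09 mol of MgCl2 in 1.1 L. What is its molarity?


M = n/V = 2.09/1.1 = 1.900 mol/L

1.900 M


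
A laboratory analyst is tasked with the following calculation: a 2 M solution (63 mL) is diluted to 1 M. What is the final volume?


C1V1 = C2V2
2 × 63 = 1 × V2
V2 = 126/1 = 126.0 mL

126.0 mL


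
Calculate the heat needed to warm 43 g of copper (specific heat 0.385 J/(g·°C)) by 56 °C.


q = mcΔT = 43 × 0.385 × 56
= 927.08 J

927.08 J


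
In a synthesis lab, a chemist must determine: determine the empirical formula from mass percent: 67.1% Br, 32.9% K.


Assume 100 g sample. Moles of each element:
  Br: 67.1/79.9 = 0.84 mol
  K: 32.9/39.1 = 0.841 mol
Divide by smallest (0.84):
  Br: 0.84/0.84 = 1.0
  K: 0.841/0.84 = 1.0
Empirical formula: KBr

KBr


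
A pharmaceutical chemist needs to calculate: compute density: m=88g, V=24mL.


ρ = mass/volume
= 88/24
= 3.667 g/mL

3.667 g/mL


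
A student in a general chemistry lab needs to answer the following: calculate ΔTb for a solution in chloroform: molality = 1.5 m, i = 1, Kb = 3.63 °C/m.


ΔTb = Kb × m × i
= 3.63 × 1.5 × 1
= 5.445 °C

5.445 °C


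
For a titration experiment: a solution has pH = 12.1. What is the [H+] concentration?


[H+] = 10^(-pH) = 10^(-12.1)
= 7.94×10^-13 M

7.94×10^-13 M


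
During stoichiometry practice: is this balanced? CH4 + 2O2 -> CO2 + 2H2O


Equation: CH4 + 2O2 -> CO2 + 2H2O
Check atoms: C: 1=1, H: 4=4, O: 4=4
Balanced

Yes, balanced


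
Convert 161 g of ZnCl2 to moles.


M(ZnCl2) = 136.28 g/mol
n = mass/M = 161/136.28 = 1.1814 mol

1.1814 mol


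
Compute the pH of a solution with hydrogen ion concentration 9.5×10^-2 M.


pH = -log10([H+]) = -log10(9.5×10^-2)
= 2 - log10(9.5)
= 2 - 0.98
= 1.02

1.02


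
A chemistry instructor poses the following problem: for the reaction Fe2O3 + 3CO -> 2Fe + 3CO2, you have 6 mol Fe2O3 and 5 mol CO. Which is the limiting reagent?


Mole ratio available / coefficient:
  Fe2O3: 6/1 = 6.000
  CO: 5/3 = 1.667
Smaller ratio is limiting.

CO


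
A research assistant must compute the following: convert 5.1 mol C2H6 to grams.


M(C2H6) = 30.07 g/mol
mass = n × M = 5.1 × 30.07 = 153.36 g

153.36 g


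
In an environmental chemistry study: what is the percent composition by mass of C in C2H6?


M(C2H6) = 2×12.01 + 6×1.008 = 30.068 g/mol
Mass of C = 2 × 12.01 = 24.02 g/mol
% C = 24.02/30.068 × 100 = 79.89%

79.89%


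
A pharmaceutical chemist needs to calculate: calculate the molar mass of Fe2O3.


M(Fe2O3) = 2×55.85 + 3×16.0
= 111.7 + 48.0
= 159.7 g/mol

159.7 g/mol


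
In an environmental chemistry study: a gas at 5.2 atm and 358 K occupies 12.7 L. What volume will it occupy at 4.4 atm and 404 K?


P1V1/T1 = P2V2/T2
V2 = P1V1T2/(T1P2)
= 5.2×12.7×404/(358×4.4)
= 16.938 L

16.938 L


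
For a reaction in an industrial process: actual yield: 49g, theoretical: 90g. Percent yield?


% yield = actual/theoretical × 100
= 49/90 × 100
= 54.44%

54.44%


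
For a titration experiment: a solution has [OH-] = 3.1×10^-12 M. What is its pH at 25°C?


pOH = -log10([OH-]) = -log10(3.1×10^-12)
= 12 - log10(3.1) = 11.51
pH = 14 - pOH = 14 - 11.51 = 2.49

2.49


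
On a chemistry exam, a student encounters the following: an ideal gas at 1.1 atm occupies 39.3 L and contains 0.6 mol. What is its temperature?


PV = nRT  (R = 0.08206 L·atm/(mol·K))
T = PV/(nR) = 1.1×39.3/(0.6×0.08206)
= 43.23/0.049236
= 878.02 K

878.02 K


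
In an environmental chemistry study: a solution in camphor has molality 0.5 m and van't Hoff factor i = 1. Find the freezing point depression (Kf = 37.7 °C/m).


ΔTf = Kf × m × i
= 37.7 × 0.5 × 1
= 18.85 °C

18.85 °C


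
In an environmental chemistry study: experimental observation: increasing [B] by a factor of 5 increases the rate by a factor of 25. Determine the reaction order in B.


rate ∝ [B]^n
5^n = 25 → n = 2
Order in B: 2

2


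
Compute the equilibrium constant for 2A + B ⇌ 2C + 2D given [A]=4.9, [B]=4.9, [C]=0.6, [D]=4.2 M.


Kc = [C]^2[D]^2/([A]^2[B])
= (0.6^2 × 4.2^2)/(4.9^2 × 4.9^1)
= 6.3504/117.649
= 0.05398

0.05398


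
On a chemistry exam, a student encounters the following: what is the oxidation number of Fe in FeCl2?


x + 2(-1) = 0, so x = +2
Oxidation number: +2

+2


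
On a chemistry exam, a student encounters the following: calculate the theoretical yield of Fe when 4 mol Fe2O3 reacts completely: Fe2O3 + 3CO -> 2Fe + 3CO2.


Mole ratio Fe:Fe2O3 = 2:1
n(Fe) = 4 × 2/1 = 8.000 mol
mass = 8.000 × 55.85 = 446.8 g

446.8 g


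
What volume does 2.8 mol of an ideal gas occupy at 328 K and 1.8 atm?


PV = nRT  (R = 0.08206 L·atm/(mol·K))
V = nRT/P = 2.8×0.08206×328/1.8
= 41.869 L

41.869 L


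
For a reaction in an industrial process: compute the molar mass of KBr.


M(KBr) = 1×39.1 + 1×79.9
= 39.1 + 79.9
= 119.0 g/mol

119.0 g/mol


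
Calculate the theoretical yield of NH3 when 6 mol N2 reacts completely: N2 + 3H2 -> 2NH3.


Mole ratio NH3:N2 = 2:1
n(NH3) = 6 × 2/1 = 12.000 mol
mass = 12.000 × 17.03 = 204.36 g

204.36 g


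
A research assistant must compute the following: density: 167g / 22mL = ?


ρ = mass/volume
= 167/22
= 7.591 g/mL

7.591 g/mL


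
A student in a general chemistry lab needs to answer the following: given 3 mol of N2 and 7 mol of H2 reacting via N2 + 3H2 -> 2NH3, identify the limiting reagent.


Mole ratio available / coefficient:
  N2: 3/1 = 3.000
  H2: 7/3 = 2.333
Smaller ratio is limiting.

H2


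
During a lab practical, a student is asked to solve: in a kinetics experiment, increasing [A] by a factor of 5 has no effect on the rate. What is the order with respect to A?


rate ∝ [A]^n
rate ∝ [A]^0
Order in A: 0

0


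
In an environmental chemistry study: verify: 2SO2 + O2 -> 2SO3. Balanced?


Equation: 2SO2 + O2 -> 2SO3
Check atoms: O: 6=6, S: 2=2
Balanced

Yes, balanced


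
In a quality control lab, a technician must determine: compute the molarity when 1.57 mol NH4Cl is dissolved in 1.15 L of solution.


M = n/V = 1.57/1.15 = 1.365 mol/L

1.365 M
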